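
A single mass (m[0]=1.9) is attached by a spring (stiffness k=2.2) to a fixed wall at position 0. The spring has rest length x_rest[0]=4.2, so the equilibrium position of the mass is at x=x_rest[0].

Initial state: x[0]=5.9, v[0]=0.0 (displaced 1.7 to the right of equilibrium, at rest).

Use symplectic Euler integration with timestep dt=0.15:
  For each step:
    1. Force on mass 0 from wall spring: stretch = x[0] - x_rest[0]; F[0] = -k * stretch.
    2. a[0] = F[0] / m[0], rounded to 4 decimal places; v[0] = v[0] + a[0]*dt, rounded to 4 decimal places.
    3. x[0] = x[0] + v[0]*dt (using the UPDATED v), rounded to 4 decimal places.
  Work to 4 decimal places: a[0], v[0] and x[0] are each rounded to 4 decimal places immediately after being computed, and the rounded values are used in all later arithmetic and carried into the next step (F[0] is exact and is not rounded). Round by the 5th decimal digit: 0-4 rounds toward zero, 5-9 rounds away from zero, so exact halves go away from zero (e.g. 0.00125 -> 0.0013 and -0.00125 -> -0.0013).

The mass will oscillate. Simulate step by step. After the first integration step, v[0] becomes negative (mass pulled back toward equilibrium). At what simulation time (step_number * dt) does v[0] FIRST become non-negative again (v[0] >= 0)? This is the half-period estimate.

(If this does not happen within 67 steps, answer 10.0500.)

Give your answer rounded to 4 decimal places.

Step 0: x=[5.9000] v=[0.0000]
Step 1: x=[5.8557] v=[-0.2953]
Step 2: x=[5.7683] v=[-0.5829]
Step 3: x=[5.6400] v=[-0.8553]
Step 4: x=[5.4742] v=[-1.1054]
Step 5: x=[5.2752] v=[-1.3267]
Step 6: x=[5.0482] v=[-1.5135]
Step 7: x=[4.7991] v=[-1.6608]
Step 8: x=[4.5344] v=[-1.7649]
Step 9: x=[4.2610] v=[-1.8230]
Step 10: x=[3.9860] v=[-1.8336]
Step 11: x=[3.7165] v=[-1.7964]
Step 12: x=[3.4596] v=[-1.7124]
Step 13: x=[3.2220] v=[-1.5838]
Step 14: x=[3.0099] v=[-1.4139]
Step 15: x=[2.8288] v=[-1.2072]
Step 16: x=[2.6835] v=[-0.9690]
Step 17: x=[2.5777] v=[-0.7056]
Step 18: x=[2.5141] v=[-0.4238]
Step 19: x=[2.4945] v=[-0.1310]
Step 20: x=[2.5193] v=[0.1652]
First v>=0 after going negative at step 20, time=3.0000

Answer: 3.0000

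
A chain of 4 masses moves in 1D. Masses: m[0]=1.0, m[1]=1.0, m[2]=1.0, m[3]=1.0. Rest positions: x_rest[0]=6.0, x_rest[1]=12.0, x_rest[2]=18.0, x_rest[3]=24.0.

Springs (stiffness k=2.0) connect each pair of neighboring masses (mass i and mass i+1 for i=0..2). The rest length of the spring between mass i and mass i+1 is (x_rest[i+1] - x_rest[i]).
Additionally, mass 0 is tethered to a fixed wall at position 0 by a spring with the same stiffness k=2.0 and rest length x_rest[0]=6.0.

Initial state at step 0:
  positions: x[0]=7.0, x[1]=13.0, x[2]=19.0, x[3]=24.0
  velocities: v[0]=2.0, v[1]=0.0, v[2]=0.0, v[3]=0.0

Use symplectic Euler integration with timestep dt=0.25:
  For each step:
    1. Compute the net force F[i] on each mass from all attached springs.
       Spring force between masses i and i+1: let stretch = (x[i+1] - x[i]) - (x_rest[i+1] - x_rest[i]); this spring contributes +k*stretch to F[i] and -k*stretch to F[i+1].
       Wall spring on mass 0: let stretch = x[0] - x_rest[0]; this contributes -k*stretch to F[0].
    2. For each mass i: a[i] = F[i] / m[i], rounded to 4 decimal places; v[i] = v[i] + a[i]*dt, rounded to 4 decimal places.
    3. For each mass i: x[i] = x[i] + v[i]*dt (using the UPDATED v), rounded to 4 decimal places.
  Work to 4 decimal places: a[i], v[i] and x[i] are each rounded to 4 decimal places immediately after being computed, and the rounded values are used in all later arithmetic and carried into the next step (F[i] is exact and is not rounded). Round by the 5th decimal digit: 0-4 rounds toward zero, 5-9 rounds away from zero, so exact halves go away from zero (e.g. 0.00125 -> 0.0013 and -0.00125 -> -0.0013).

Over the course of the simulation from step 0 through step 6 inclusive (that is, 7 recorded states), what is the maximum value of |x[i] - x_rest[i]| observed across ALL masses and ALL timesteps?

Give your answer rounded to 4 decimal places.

Step 0: x=[7.0000 13.0000 19.0000 24.0000] v=[2.0000 0.0000 0.0000 0.0000]
Step 1: x=[7.3750 13.0000 18.8750 24.1250] v=[1.5000 0.0000 -0.5000 0.5000]
Step 2: x=[7.5313 13.0313 18.6719 24.3438] v=[0.6250 0.1250 -0.8125 0.8750]
Step 3: x=[7.4336 13.0801 18.4727 24.6036] v=[-0.3907 0.1953 -0.7969 1.0391]
Step 4: x=[7.1125 13.0972 18.3658 24.8470] v=[-1.2843 0.0684 -0.4278 0.9737]
Step 5: x=[6.6505 13.0248 18.4104 25.0303] v=[-1.8482 -0.2897 0.1785 0.7331]
Step 6: x=[6.1539 12.8288 18.6093 25.1361] v=[-1.9863 -0.7841 0.7957 0.4232]
Max displacement = 1.5313

Answer: 1.5313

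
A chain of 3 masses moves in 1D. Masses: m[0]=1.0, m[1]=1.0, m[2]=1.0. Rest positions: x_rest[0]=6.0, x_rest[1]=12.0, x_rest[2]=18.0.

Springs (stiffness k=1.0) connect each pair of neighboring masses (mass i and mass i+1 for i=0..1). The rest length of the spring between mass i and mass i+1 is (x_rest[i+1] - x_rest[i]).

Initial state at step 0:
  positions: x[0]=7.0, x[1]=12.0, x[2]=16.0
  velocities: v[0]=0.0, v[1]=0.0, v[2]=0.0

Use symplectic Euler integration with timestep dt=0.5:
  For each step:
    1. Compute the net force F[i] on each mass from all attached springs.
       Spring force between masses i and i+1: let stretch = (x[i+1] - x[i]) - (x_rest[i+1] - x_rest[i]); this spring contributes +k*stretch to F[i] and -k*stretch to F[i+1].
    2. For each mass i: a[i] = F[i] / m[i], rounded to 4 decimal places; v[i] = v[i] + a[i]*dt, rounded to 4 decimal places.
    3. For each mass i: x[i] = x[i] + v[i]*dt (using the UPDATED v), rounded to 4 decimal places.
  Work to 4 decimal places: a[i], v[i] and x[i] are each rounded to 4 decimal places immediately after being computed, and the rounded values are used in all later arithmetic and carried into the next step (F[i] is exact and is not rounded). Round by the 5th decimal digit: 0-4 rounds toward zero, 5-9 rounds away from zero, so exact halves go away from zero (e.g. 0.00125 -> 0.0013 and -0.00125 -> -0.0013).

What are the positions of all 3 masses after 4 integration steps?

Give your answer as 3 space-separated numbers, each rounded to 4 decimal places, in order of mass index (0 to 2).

Step 0: x=[7.0000 12.0000 16.0000] v=[0.0000 0.0000 0.0000]
Step 1: x=[6.7500 11.7500 16.5000] v=[-0.5000 -0.5000 1.0000]
Step 2: x=[6.2500 11.4375 17.3125] v=[-1.0000 -0.6250 1.6250]
Step 3: x=[5.5469 11.2969 18.1563] v=[-1.4063 -0.2813 1.6875]
Step 4: x=[4.7813 11.4336 18.7852] v=[-1.5313 0.2734 1.2578]

Answer: 4.7813 11.4336 18.7852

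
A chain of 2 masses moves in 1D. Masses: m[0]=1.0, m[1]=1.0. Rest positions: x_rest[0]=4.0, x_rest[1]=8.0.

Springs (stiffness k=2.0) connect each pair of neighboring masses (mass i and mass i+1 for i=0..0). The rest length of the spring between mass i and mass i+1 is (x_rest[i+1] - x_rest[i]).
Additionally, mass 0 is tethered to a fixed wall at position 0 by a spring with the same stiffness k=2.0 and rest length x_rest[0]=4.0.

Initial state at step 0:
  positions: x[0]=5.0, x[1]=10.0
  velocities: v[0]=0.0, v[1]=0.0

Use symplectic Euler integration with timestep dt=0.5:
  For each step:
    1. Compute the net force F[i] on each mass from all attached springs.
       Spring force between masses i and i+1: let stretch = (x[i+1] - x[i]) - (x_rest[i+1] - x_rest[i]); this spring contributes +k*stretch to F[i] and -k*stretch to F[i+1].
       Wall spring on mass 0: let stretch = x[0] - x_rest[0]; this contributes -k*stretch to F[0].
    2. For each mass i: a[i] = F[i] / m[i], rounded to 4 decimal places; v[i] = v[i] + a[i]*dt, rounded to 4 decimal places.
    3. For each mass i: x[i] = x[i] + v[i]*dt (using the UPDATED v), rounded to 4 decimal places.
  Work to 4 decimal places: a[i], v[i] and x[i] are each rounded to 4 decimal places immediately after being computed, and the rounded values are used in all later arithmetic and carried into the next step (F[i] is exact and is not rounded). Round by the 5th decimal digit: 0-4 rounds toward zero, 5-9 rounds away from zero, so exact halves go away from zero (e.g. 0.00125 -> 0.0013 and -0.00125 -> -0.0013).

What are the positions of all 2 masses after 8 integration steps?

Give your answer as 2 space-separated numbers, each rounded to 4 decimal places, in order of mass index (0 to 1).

Answer: 3.1368 6.3243

Derivation:
Step 0: x=[5.0000 10.0000] v=[0.0000 0.0000]
Step 1: x=[5.0000 9.5000] v=[0.0000 -1.0000]
Step 2: x=[4.7500 8.7500] v=[-0.5000 -1.5000]
Step 3: x=[4.1250 8.0000] v=[-1.2500 -1.5000]
Step 4: x=[3.3750 7.3125] v=[-1.5000 -1.3750]
Step 5: x=[2.9063 6.6563] v=[-0.9375 -1.3125]
Step 6: x=[2.8594 6.1251] v=[-0.0938 -1.0625]
Step 7: x=[3.0157 5.9610] v=[0.3125 -0.3282]
Step 8: x=[3.1368 6.3243] v=[0.2421 0.7265]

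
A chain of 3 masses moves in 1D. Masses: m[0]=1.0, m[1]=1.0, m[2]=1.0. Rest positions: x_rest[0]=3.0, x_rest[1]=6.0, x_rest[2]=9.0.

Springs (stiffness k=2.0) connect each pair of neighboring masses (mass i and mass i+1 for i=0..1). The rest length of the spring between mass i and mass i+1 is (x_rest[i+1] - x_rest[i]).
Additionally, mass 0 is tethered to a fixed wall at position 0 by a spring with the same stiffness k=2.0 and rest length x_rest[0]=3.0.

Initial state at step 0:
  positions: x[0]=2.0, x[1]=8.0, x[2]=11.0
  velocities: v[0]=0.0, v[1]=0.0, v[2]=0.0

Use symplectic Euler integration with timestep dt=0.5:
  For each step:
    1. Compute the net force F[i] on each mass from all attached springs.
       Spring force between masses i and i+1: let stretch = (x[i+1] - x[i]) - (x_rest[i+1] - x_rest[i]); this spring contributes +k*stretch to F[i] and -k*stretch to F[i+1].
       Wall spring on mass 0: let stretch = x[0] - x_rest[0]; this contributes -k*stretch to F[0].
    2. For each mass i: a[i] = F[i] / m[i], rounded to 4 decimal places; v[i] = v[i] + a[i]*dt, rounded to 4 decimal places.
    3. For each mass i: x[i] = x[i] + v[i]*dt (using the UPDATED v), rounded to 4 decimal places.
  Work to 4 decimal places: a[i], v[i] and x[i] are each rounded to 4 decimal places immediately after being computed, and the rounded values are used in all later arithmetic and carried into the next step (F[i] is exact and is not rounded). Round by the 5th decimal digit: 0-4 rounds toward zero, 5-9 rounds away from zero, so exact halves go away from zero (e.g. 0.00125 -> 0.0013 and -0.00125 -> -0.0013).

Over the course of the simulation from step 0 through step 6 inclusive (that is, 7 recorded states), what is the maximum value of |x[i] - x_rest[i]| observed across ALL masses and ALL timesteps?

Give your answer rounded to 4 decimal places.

Step 0: x=[2.0000 8.0000 11.0000] v=[0.0000 0.0000 0.0000]
Step 1: x=[4.0000 6.5000 11.0000] v=[4.0000 -3.0000 0.0000]
Step 2: x=[5.2500 6.0000 10.2500] v=[2.5000 -1.0000 -1.5000]
Step 3: x=[4.2500 7.2500 8.8750] v=[-2.0000 2.5000 -2.7500]
Step 4: x=[2.6250 7.8125 8.1875] v=[-3.2500 1.1250 -1.3750]
Step 5: x=[2.2813 5.9688 8.8125] v=[-0.6875 -3.6875 1.2500]
Step 6: x=[2.6407 3.7032 9.5157] v=[0.7187 -4.5313 1.4063]
Max displacement = 2.2968

Answer: 2.2968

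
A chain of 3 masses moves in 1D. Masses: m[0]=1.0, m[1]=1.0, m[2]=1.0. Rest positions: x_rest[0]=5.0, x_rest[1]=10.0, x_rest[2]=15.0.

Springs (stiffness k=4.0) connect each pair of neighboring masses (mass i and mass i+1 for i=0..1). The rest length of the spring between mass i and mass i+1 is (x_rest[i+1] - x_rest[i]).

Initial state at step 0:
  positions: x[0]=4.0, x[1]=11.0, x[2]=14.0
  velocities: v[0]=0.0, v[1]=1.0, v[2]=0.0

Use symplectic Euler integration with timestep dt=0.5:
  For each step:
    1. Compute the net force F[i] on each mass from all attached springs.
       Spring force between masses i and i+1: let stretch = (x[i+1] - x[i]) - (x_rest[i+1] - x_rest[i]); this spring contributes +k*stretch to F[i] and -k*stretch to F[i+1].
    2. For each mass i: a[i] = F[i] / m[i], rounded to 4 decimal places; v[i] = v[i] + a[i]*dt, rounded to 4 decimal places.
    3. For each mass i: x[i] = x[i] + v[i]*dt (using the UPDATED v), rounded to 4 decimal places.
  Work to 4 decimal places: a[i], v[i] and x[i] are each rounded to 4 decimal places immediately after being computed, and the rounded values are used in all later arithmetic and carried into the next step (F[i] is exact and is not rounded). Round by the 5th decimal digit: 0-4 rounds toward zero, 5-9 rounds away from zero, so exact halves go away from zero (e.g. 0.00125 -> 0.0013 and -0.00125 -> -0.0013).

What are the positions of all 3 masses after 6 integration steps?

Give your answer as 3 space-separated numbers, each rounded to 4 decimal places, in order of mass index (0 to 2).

Answer: 5.0000 12.0000 15.0000

Derivation:
Step 0: x=[4.0000 11.0000 14.0000] v=[0.0000 1.0000 0.0000]
Step 1: x=[6.0000 7.5000 16.0000] v=[4.0000 -7.0000 4.0000]
Step 2: x=[4.5000 11.0000 14.5000] v=[-3.0000 7.0000 -3.0000]
Step 3: x=[4.5000 11.5000 14.5000] v=[0.0000 1.0000 0.0000]
Step 4: x=[6.5000 8.0000 16.5000] v=[4.0000 -7.0000 4.0000]
Step 5: x=[5.0000 11.5000 15.0000] v=[-3.0000 7.0000 -3.0000]
Step 6: x=[5.0000 12.0000 15.0000] v=[0.0000 1.0000 0.0000]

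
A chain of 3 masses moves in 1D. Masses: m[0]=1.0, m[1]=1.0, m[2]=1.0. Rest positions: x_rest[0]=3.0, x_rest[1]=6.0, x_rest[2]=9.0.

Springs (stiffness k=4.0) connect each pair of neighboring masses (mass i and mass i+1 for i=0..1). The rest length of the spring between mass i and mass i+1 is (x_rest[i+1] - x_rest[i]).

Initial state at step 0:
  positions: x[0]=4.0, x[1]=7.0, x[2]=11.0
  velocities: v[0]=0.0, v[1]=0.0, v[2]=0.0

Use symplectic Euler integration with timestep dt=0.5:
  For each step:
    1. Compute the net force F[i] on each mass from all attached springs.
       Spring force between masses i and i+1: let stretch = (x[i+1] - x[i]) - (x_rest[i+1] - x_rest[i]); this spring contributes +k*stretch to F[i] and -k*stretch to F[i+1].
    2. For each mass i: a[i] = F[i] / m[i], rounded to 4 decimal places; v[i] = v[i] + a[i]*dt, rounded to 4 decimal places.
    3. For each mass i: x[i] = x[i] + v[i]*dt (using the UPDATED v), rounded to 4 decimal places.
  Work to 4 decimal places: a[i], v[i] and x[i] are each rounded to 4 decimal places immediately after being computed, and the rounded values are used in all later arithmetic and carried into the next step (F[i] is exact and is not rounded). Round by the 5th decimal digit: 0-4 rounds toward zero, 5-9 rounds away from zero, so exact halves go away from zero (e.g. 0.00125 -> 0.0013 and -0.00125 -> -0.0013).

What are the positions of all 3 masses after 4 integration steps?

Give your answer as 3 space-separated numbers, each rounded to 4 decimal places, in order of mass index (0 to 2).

Step 0: x=[4.0000 7.0000 11.0000] v=[0.0000 0.0000 0.0000]
Step 1: x=[4.0000 8.0000 10.0000] v=[0.0000 2.0000 -2.0000]
Step 2: x=[5.0000 7.0000 10.0000] v=[2.0000 -2.0000 0.0000]
Step 3: x=[5.0000 7.0000 10.0000] v=[0.0000 0.0000 0.0000]
Step 4: x=[4.0000 8.0000 10.0000] v=[-2.0000 2.0000 0.0000]

Answer: 4.0000 8.0000 10.0000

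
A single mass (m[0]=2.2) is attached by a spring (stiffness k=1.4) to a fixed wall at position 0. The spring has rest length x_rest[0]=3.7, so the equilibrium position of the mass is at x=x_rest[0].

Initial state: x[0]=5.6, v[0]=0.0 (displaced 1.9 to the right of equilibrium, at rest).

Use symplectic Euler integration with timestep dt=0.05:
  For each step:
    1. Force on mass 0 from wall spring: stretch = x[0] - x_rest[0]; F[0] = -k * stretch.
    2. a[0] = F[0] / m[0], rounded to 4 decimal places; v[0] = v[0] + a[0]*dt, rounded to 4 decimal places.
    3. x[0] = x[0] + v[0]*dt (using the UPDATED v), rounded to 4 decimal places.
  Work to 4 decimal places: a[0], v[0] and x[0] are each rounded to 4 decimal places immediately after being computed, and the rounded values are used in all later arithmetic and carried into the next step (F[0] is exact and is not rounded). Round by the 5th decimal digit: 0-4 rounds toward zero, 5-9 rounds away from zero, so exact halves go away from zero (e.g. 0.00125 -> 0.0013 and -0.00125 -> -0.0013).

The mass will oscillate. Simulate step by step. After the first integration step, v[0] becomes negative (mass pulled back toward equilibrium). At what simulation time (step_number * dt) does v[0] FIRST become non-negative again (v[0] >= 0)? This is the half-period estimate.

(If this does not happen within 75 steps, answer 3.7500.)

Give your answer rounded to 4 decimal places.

Step 0: x=[5.6000] v=[0.0000]
Step 1: x=[5.5970] v=[-0.0605]
Step 2: x=[5.5910] v=[-0.1209]
Step 3: x=[5.5819] v=[-0.1811]
Step 4: x=[5.5699] v=[-0.2410]
Step 5: x=[5.5549] v=[-0.3005]
Step 6: x=[5.5369] v=[-0.3595]
Step 7: x=[5.5160] v=[-0.4179]
Step 8: x=[5.4922] v=[-0.4757]
Step 9: x=[5.4656] v=[-0.5327]
Step 10: x=[5.4362] v=[-0.5889]
Step 11: x=[5.4040] v=[-0.6441]
Step 12: x=[5.3691] v=[-0.6983]
Step 13: x=[5.3315] v=[-0.7514]
Step 14: x=[5.2913] v=[-0.8033]
Step 15: x=[5.2486] v=[-0.8539]
Step 16: x=[5.2034] v=[-0.9032]
Step 17: x=[5.1559] v=[-0.9510]
Step 18: x=[5.1060] v=[-0.9973]
Step 19: x=[5.0539] v=[-1.0420]
Step 20: x=[4.9996] v=[-1.0851]
Step 21: x=[4.9433] v=[-1.1265]
Step 22: x=[4.8850] v=[-1.1661]
Step 23: x=[4.8248] v=[-1.2038]
Step 24: x=[4.7628] v=[-1.2396]
Step 25: x=[4.6991] v=[-1.2734]
Step 26: x=[4.6338] v=[-1.3052]
Step 27: x=[4.5671] v=[-1.3349]
Step 28: x=[4.4990] v=[-1.3625]
Step 29: x=[4.4296] v=[-1.3879]
Step 30: x=[4.3590] v=[-1.4111]
Step 31: x=[4.2874] v=[-1.4321]
Step 32: x=[4.2149] v=[-1.4508]
Step 33: x=[4.1415] v=[-1.4672]
Step 34: x=[4.0674] v=[-1.4813]
Step 35: x=[3.9928] v=[-1.4930]
Step 36: x=[3.9177] v=[-1.5023]
Step 37: x=[3.8422] v=[-1.5092]
Step 38: x=[3.7665] v=[-1.5137]
Step 39: x=[3.6907] v=[-1.5158]
Step 40: x=[3.6149] v=[-1.5155]
Step 41: x=[3.5393] v=[-1.5128]
Step 42: x=[3.4639] v=[-1.5077]
Step 43: x=[3.3889] v=[-1.5002]
Step 44: x=[3.3144] v=[-1.4903]
Step 45: x=[3.2405] v=[-1.4780]
Step 46: x=[3.1673] v=[-1.4634]
Step 47: x=[3.0950] v=[-1.4465]
Step 48: x=[3.0236] v=[-1.4273]
Step 49: x=[2.9533] v=[-1.4058]
Step 50: x=[2.8842] v=[-1.3820]
Step 51: x=[2.8164] v=[-1.3560]
Step 52: x=[2.7500] v=[-1.3279]
Step 53: x=[2.6851] v=[-1.2977]
Step 54: x=[2.6218] v=[-1.2654]
Step 55: x=[2.5602] v=[-1.2311]
Step 56: x=[2.5005] v=[-1.1948]
Step 57: x=[2.4427] v=[-1.1566]
Step 58: x=[2.3869] v=[-1.1166]
Step 59: x=[2.3332] v=[-1.0748]
Step 60: x=[2.2816] v=[-1.0313]
Step 61: x=[2.2323] v=[-0.9862]
Step 62: x=[2.1853] v=[-0.9395]
Step 63: x=[2.1407] v=[-0.8913]
Step 64: x=[2.0986] v=[-0.8417]
Step 65: x=[2.0591] v=[-0.7907]
Step 66: x=[2.0222] v=[-0.7385]
Step 67: x=[1.9879] v=[-0.6851]
Step 68: x=[1.9564] v=[-0.6306]
Step 69: x=[1.9276] v=[-0.5751]
Step 70: x=[1.9017] v=[-0.5187]
Step 71: x=[1.8786] v=[-0.4615]
Step 72: x=[1.8584] v=[-0.4035]
Step 73: x=[1.8412] v=[-0.3449]
Step 74: x=[1.8269] v=[-0.2858]
Step 75: x=[1.8156] v=[-0.2262]
v[0] did not become non-negative within 75 steps; using fallback time=3.7500

Answer: 3.7500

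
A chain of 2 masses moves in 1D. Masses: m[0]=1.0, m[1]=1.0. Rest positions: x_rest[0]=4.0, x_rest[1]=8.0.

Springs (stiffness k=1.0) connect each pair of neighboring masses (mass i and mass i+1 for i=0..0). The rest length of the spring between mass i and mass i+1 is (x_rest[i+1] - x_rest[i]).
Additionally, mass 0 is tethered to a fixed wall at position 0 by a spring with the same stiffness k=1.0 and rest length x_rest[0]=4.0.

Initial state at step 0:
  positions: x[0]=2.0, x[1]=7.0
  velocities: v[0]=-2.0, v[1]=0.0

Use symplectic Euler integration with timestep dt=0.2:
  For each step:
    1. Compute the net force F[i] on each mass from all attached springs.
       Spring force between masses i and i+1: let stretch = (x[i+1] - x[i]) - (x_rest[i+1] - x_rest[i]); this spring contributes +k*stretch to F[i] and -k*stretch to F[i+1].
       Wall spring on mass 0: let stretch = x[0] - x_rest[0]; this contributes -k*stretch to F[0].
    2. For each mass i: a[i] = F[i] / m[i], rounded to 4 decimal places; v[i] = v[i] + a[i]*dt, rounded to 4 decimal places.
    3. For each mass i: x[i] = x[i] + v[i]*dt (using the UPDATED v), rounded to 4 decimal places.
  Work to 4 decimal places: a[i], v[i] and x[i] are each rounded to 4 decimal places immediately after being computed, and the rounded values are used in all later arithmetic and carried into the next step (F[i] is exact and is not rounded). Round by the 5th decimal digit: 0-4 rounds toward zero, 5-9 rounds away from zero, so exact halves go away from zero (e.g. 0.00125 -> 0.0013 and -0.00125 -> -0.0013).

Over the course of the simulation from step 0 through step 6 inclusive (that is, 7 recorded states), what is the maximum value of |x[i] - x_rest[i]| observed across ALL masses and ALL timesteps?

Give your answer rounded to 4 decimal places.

Step 0: x=[2.0000 7.0000] v=[-2.0000 0.0000]
Step 1: x=[1.7200 6.9600] v=[-1.4000 -0.2000]
Step 2: x=[1.5808 6.8704] v=[-0.6960 -0.4480]
Step 3: x=[1.5900 6.7292] v=[0.0458 -0.7059]
Step 4: x=[1.7411 6.5425] v=[0.7556 -0.9337]
Step 5: x=[2.0146 6.3237] v=[1.3677 -1.0940]
Step 6: x=[2.3799 6.0925] v=[1.8266 -1.1558]
Max displacement = 2.4192

Answer: 2.4192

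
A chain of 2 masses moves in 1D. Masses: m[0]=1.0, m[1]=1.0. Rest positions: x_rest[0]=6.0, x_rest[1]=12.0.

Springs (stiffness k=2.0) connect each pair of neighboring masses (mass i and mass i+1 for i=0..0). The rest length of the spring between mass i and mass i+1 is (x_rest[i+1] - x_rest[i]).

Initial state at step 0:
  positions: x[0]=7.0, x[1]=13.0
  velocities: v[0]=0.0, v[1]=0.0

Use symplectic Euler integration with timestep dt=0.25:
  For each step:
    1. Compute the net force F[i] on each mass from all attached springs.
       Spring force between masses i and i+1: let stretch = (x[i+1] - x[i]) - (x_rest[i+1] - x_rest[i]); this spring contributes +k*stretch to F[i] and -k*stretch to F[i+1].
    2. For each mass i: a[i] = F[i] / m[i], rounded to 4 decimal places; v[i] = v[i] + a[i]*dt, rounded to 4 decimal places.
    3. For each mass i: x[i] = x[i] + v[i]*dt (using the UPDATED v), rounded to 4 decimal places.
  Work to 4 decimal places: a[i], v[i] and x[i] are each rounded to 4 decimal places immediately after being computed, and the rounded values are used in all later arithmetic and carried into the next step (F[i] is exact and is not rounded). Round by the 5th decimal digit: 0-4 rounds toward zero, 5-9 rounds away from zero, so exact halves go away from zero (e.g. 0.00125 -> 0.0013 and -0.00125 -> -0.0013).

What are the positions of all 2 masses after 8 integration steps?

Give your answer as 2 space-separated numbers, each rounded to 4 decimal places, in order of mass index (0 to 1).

Answer: 7.0000 13.0000

Derivation:
Step 0: x=[7.0000 13.0000] v=[0.0000 0.0000]
Step 1: x=[7.0000 13.0000] v=[0.0000 0.0000]
Step 2: x=[7.0000 13.0000] v=[0.0000 0.0000]
Step 3: x=[7.0000 13.0000] v=[0.0000 0.0000]
Step 4: x=[7.0000 13.0000] v=[0.0000 0.0000]
Step 5: x=[7.0000 13.0000] v=[0.0000 0.0000]
Step 6: x=[7.0000 13.0000] v=[0.0000 0.0000]
Step 7: x=[7.0000 13.0000] v=[0.0000 0.0000]
Step 8: x=[7.0000 13.0000] v=[0.0000 0.0000]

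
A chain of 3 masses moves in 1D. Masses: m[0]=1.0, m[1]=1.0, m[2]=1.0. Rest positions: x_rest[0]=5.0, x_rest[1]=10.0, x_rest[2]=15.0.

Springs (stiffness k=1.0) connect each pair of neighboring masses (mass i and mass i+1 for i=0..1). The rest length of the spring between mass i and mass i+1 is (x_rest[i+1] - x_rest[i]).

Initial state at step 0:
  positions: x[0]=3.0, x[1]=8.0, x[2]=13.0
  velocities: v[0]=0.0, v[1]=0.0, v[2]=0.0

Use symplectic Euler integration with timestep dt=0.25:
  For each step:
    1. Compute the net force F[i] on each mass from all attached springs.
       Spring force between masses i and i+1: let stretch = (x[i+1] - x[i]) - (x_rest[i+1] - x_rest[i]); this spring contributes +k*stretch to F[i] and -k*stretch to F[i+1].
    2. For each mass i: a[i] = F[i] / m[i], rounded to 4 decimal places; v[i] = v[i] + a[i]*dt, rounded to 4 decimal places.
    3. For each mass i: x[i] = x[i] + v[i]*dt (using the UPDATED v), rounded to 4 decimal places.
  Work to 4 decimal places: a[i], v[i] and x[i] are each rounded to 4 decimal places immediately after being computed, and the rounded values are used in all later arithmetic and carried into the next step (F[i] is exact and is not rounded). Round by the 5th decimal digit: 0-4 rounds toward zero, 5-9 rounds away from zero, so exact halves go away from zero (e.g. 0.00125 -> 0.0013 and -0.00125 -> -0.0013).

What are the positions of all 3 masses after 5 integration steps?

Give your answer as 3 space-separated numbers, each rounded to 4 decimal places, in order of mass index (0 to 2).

Answer: 3.0000 8.0000 13.0000

Derivation:
Step 0: x=[3.0000 8.0000 13.0000] v=[0.0000 0.0000 0.0000]
Step 1: x=[3.0000 8.0000 13.0000] v=[0.0000 0.0000 0.0000]
Step 2: x=[3.0000 8.0000 13.0000] v=[0.0000 0.0000 0.0000]
Step 3: x=[3.0000 8.0000 13.0000] v=[0.0000 0.0000 0.0000]
Step 4: x=[3.0000 8.0000 13.0000] v=[0.0000 0.0000 0.0000]
Step 5: x=[3.0000 8.0000 13.0000] v=[0.0000 0.0000 0.0000]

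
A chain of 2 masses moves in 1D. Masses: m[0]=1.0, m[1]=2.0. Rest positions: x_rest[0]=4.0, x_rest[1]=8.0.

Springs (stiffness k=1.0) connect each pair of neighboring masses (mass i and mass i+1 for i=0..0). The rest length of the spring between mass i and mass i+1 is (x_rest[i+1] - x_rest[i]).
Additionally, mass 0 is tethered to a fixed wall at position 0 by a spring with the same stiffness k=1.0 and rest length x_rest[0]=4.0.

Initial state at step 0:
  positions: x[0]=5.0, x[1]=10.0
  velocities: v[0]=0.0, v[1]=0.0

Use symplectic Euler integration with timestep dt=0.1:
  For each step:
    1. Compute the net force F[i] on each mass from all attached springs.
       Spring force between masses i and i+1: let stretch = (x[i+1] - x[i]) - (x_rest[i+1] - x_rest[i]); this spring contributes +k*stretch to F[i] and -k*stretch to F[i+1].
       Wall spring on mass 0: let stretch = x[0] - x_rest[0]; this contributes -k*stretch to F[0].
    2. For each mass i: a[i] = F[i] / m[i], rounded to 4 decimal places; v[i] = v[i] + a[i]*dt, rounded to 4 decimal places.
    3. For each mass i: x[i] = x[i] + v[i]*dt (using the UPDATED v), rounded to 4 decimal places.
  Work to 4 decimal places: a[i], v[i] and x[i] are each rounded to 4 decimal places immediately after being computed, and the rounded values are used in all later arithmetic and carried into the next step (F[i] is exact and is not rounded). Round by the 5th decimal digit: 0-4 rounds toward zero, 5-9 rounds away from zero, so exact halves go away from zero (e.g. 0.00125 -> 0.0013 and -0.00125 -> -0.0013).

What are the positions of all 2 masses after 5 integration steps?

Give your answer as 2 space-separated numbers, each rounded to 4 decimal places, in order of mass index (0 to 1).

Answer: 4.9983 9.9258

Derivation:
Step 0: x=[5.0000 10.0000] v=[0.0000 0.0000]
Step 1: x=[5.0000 9.9950] v=[0.0000 -0.0500]
Step 2: x=[5.0000 9.9850] v=[-0.0005 -0.0998]
Step 3: x=[4.9998 9.9701] v=[-0.0020 -0.1491]
Step 4: x=[4.9993 9.9503] v=[-0.0050 -0.1976]
Step 5: x=[4.9983 9.9258] v=[-0.0098 -0.2452]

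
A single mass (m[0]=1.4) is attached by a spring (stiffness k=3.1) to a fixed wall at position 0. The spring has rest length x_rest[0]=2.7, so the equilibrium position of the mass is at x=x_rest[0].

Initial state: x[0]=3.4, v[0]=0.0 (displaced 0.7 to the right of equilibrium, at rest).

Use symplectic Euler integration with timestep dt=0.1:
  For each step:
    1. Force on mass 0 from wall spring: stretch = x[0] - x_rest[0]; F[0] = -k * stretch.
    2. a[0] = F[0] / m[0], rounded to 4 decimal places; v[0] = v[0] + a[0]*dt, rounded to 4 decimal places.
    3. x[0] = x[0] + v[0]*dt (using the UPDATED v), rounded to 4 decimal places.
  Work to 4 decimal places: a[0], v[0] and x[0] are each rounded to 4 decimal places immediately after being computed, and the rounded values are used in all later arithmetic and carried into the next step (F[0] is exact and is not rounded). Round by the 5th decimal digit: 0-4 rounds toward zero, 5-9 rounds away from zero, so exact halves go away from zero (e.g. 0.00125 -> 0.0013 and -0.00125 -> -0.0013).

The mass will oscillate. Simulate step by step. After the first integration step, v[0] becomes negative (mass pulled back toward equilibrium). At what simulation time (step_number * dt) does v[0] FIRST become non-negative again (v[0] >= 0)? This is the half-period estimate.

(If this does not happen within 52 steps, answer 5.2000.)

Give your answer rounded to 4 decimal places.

Step 0: x=[3.4000] v=[0.0000]
Step 1: x=[3.3845] v=[-0.1550]
Step 2: x=[3.3538] v=[-0.3066]
Step 3: x=[3.3087] v=[-0.4514]
Step 4: x=[3.2501] v=[-0.5862]
Step 5: x=[3.1793] v=[-0.7080]
Step 6: x=[3.0979] v=[-0.8141]
Step 7: x=[3.0077] v=[-0.9022]
Step 8: x=[2.9107] v=[-0.9703]
Step 9: x=[2.8090] v=[-1.0170]
Step 10: x=[2.7049] v=[-1.0411]
Step 11: x=[2.6007] v=[-1.0422]
Step 12: x=[2.4987] v=[-1.0202]
Step 13: x=[2.4011] v=[-0.9756]
Step 14: x=[2.3102] v=[-0.9094]
Step 15: x=[2.2279] v=[-0.8231]
Step 16: x=[2.1560] v=[-0.7186]
Step 17: x=[2.0962] v=[-0.5981]
Step 18: x=[2.0498] v=[-0.4644]
Step 19: x=[2.0178] v=[-0.3204]
Step 20: x=[2.0009] v=[-0.1693]
Step 21: x=[1.9995] v=[-0.0145]
Step 22: x=[2.0136] v=[0.1406]
First v>=0 after going negative at step 22, time=2.2000

Answer: 2.2000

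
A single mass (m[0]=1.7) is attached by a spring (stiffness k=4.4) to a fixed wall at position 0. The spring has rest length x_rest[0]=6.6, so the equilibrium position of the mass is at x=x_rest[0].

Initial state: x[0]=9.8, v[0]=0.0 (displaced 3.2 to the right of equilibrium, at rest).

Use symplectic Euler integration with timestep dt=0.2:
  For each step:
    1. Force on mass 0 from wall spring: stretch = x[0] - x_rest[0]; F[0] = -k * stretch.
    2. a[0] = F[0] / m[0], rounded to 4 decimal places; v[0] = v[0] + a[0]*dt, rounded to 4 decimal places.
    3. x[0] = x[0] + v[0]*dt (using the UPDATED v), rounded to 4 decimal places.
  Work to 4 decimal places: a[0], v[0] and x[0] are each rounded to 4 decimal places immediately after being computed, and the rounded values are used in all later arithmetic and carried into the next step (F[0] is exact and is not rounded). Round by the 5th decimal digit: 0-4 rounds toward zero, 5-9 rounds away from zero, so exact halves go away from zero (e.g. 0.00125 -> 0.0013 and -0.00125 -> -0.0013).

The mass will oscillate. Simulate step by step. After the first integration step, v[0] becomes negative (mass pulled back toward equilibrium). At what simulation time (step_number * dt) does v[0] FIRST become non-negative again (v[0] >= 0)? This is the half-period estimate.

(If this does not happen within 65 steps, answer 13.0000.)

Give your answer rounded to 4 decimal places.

Answer: 2.0000

Derivation:
Step 0: x=[9.8000] v=[0.0000]
Step 1: x=[9.4687] v=[-1.6565]
Step 2: x=[8.8404] v=[-3.1415]
Step 3: x=[7.9802] v=[-4.3012]
Step 4: x=[6.9771] v=[-5.0157]
Step 5: x=[5.9349] v=[-5.2109]
Step 6: x=[4.9616] v=[-4.8666]
Step 7: x=[4.1579] v=[-4.0185]
Step 8: x=[3.6070] v=[-2.7544]
Step 9: x=[3.3660] v=[-1.2051]
Step 10: x=[3.4598] v=[0.4690]
First v>=0 after going negative at step 10, time=2.0000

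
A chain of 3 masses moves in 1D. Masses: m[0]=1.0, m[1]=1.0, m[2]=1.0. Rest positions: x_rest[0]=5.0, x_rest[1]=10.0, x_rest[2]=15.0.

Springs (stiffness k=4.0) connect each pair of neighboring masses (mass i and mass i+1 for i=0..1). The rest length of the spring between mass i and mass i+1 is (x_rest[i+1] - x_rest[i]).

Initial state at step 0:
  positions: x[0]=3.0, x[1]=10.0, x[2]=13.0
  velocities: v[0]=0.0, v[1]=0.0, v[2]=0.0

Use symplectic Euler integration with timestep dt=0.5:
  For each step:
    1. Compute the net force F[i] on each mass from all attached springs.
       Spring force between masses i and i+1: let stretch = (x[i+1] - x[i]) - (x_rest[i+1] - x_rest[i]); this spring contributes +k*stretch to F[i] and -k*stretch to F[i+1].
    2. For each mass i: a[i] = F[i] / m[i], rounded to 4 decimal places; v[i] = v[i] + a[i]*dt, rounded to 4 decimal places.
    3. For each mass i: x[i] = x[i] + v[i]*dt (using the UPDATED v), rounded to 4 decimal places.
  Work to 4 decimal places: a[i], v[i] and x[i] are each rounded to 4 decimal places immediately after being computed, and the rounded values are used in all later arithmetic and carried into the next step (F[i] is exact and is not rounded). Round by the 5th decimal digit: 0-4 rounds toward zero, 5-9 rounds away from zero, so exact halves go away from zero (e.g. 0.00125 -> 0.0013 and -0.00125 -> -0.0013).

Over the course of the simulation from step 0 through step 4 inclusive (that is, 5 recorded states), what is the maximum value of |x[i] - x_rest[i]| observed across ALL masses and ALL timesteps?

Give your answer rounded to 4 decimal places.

Answer: 4.0000

Derivation:
Step 0: x=[3.0000 10.0000 13.0000] v=[0.0000 0.0000 0.0000]
Step 1: x=[5.0000 6.0000 15.0000] v=[4.0000 -8.0000 4.0000]
Step 2: x=[3.0000 10.0000 13.0000] v=[-4.0000 8.0000 -4.0000]
Step 3: x=[3.0000 10.0000 13.0000] v=[0.0000 0.0000 0.0000]
Step 4: x=[5.0000 6.0000 15.0000] v=[4.0000 -8.0000 4.0000]
Max displacement = 4.0000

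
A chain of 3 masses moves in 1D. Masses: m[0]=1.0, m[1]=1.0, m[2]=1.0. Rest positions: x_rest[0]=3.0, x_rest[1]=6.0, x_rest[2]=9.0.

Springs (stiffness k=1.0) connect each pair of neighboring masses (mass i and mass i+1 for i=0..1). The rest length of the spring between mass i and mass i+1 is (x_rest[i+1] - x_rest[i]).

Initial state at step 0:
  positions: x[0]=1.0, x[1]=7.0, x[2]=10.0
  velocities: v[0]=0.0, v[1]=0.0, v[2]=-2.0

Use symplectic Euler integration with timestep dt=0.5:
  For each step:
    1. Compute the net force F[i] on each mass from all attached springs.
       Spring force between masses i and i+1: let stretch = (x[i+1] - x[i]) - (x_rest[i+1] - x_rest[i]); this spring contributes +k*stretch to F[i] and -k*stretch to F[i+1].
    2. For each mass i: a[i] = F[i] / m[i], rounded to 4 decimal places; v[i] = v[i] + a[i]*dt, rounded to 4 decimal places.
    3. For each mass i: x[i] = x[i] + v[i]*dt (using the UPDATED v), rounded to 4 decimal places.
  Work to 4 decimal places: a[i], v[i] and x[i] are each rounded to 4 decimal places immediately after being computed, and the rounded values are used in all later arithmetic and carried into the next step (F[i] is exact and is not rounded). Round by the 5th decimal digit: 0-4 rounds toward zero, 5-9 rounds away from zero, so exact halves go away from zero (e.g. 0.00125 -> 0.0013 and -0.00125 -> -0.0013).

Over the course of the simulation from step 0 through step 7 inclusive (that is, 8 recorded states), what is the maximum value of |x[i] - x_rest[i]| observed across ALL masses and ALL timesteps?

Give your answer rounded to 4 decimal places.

Answer: 3.9744

Derivation:
Step 0: x=[1.0000 7.0000 10.0000] v=[0.0000 0.0000 -2.0000]
Step 1: x=[1.7500 6.2500 9.0000] v=[1.5000 -1.5000 -2.0000]
Step 2: x=[2.8750 5.0625 8.0625] v=[2.2500 -2.3750 -1.8750]
Step 3: x=[3.7969 4.0781 7.1250] v=[1.8438 -1.9688 -1.8750]
Step 4: x=[4.0391 3.7851 6.1758] v=[0.4844 -0.5860 -1.8985]
Step 5: x=[3.4678 4.1533 5.3789] v=[-1.1426 0.7364 -1.5939]
Step 6: x=[2.3179 4.6566 5.0256] v=[-2.2999 1.0065 -0.7067]
Step 7: x=[1.0026 4.6675 5.3300] v=[-2.6306 0.0217 0.6088]
Max displacement = 3.9744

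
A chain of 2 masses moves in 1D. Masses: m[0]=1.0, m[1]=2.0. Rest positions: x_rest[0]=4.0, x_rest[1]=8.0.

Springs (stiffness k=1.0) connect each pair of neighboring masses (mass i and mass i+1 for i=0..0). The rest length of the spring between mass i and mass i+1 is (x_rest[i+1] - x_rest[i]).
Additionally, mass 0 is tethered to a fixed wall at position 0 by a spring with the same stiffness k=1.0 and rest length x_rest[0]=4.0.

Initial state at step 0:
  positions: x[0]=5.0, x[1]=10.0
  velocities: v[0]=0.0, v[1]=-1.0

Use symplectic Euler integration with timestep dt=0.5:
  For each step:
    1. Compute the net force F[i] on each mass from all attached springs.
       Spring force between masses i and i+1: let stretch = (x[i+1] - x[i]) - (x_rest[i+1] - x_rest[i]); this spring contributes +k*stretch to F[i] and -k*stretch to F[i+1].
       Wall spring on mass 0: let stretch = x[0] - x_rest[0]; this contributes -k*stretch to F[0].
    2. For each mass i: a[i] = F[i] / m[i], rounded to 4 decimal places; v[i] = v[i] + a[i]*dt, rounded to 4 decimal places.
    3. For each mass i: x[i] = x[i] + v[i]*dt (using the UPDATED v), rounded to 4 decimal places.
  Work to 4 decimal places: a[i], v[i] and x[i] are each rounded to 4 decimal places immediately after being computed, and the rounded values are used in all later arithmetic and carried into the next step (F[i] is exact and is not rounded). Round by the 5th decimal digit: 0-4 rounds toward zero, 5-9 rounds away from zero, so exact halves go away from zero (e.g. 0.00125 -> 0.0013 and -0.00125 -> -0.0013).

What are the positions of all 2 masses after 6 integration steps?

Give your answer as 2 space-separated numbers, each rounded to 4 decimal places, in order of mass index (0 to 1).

Step 0: x=[5.0000 10.0000] v=[0.0000 -1.0000]
Step 1: x=[5.0000 9.3750] v=[0.0000 -1.2500]
Step 2: x=[4.8438 8.7031] v=[-0.3125 -1.3438]
Step 3: x=[4.4414 8.0488] v=[-0.8048 -1.3086]
Step 4: x=[3.8305 7.4436] v=[-1.2218 -1.2105]
Step 5: x=[3.1653 6.8867] v=[-1.3305 -1.1138]
Step 6: x=[2.6391 6.3646] v=[-1.0525 -1.0442]

Answer: 2.6391 6.3646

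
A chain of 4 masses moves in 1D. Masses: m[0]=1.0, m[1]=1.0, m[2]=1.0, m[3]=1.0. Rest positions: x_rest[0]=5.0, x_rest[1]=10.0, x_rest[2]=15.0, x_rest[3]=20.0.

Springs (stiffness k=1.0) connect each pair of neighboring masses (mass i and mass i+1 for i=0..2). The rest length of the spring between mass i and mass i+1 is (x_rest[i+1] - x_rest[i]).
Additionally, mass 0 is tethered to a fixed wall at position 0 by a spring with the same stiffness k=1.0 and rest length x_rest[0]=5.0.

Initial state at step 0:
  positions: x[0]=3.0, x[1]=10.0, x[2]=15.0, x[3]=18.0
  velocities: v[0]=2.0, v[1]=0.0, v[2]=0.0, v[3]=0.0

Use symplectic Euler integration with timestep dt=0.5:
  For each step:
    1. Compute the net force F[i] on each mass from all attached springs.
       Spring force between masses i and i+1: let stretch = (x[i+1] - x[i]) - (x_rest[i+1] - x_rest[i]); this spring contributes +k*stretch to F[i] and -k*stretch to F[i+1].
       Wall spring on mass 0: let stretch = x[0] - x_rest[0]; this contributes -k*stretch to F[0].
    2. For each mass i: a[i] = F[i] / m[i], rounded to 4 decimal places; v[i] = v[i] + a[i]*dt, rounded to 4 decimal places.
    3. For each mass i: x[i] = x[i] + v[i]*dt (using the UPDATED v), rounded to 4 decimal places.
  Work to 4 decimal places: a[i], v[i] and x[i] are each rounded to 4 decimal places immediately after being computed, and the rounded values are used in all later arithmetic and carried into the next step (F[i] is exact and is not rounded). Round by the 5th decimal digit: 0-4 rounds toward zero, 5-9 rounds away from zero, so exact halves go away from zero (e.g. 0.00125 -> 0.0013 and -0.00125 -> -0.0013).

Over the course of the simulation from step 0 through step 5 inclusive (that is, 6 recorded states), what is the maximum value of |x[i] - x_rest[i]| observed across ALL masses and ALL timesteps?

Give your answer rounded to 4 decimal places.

Step 0: x=[3.0000 10.0000 15.0000 18.0000] v=[2.0000 0.0000 0.0000 0.0000]
Step 1: x=[5.0000 9.5000 14.5000 18.5000] v=[4.0000 -1.0000 -1.0000 1.0000]
Step 2: x=[6.8750 9.1250 13.7500 19.2500] v=[3.7500 -0.7500 -1.5000 1.5000]
Step 3: x=[7.5938 9.3438 13.2188 19.8750] v=[1.4375 0.4375 -1.0625 1.2500]
Step 4: x=[6.8516 10.0938 13.3829 20.0860] v=[-1.4844 1.5000 0.3281 0.4219]
Step 5: x=[5.2071 10.8556 14.4005 19.8712] v=[-3.2891 1.5235 2.0351 -0.4297]
Max displacement = 2.5938

Answer: 2.5938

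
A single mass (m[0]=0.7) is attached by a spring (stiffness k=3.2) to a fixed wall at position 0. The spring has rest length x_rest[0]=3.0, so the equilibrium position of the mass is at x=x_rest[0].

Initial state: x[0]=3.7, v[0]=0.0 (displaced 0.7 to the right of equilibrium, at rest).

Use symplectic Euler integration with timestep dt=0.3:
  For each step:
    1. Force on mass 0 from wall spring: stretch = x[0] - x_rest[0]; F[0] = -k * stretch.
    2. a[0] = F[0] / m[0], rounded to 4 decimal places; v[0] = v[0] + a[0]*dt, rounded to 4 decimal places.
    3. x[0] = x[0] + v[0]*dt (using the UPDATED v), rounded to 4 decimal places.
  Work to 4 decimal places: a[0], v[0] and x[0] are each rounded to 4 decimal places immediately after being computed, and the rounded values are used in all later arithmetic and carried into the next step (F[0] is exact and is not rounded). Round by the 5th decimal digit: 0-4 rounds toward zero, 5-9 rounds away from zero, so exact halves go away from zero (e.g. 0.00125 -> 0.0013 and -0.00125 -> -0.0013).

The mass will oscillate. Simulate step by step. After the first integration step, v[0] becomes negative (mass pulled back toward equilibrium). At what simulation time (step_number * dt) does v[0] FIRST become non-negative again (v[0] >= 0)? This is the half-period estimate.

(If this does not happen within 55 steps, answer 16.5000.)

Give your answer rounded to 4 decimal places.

Answer: 1.5000

Derivation:
Step 0: x=[3.7000] v=[0.0000]
Step 1: x=[3.4120] v=[-0.9600]
Step 2: x=[2.9545] v=[-1.5250]
Step 3: x=[2.5157] v=[-1.4626]
Step 4: x=[2.2762] v=[-0.7984]
Step 5: x=[2.3345] v=[0.1942]
First v>=0 after going negative at step 5, time=1.5000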